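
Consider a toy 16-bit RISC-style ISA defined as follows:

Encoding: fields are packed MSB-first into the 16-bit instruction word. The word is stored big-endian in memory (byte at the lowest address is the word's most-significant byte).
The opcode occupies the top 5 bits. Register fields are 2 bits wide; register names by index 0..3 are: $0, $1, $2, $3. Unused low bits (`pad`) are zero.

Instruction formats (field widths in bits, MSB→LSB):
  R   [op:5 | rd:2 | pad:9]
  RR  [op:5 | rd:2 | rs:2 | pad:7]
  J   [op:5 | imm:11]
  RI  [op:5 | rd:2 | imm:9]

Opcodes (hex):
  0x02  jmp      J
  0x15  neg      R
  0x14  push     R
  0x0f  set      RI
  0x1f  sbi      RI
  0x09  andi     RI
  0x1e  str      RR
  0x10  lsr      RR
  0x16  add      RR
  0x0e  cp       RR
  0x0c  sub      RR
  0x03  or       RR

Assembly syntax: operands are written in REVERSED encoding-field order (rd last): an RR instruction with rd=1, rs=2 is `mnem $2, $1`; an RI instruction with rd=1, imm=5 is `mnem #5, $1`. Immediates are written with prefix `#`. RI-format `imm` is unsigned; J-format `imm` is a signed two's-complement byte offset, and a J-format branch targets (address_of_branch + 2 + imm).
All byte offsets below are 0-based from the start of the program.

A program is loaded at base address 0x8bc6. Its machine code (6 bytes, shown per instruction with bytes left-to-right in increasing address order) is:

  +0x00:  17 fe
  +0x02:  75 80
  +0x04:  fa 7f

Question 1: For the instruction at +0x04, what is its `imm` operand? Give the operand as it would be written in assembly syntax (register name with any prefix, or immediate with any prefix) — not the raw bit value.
#127

@+04  big-endian(fa 7f) = 0xfa7f
  top 5b → 0x1f → sbi [RI]
  [10:9] rd=1 = $1
  [8:0] imm=127 = #127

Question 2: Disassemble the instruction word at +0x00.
jmp #-2

+0x00: 17 fe ⇒ word 0x17fe (big)
  opcode bits[15:11]=0x2: jmp/J
  [10:0] imm=2046 (s11→-2) = #-2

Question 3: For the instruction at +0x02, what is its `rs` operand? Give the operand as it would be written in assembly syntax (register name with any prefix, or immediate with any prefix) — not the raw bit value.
[02] 75 80 → 0x7580
  top 5b → 0xe → cp [RR]
  rd@[10:9]=0x2 ⇒ $2
  rs@[8:7]=0x3 ⇒ $3

$3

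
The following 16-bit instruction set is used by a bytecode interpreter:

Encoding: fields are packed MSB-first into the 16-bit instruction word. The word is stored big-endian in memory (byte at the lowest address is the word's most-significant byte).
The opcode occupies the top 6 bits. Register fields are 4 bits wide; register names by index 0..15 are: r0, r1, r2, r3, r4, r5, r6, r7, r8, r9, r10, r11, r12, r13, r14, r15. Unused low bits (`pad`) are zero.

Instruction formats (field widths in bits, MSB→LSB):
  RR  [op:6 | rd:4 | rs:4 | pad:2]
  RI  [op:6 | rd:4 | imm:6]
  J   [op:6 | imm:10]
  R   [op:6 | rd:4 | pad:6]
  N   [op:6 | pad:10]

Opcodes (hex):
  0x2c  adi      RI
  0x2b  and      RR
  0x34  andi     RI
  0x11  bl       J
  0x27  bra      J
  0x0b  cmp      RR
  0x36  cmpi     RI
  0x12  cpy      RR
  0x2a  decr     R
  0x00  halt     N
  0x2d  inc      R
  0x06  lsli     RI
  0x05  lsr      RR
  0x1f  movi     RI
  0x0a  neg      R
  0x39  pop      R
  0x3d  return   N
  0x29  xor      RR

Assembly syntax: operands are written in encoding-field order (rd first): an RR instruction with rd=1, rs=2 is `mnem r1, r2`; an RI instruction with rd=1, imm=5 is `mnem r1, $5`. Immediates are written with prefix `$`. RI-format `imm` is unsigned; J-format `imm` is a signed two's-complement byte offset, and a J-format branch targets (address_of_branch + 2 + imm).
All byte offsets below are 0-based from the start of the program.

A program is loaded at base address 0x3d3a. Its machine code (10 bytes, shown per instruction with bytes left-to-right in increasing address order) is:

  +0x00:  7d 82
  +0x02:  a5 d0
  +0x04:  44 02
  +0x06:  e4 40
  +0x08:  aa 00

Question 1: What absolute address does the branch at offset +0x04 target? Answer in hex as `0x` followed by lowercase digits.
off 0x04: read 44 02 as big → 0x4402
  op=0x4402>>10=0x11 ⇒ bl (J)
  imm: (w>>0)&0x3ff=0x2 → $2
  target = base 0x3d3a + off 0x04 + 2 + imm 2 = 0x3d42

0x3d42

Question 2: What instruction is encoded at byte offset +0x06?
off 0x06: read e4 40 as big → 0xe440
  top 6b → 0x39 → pop [R]
  rd: (w>>6)&0xf=0x1 → r1

pop r1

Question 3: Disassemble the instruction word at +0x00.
@+00  big-endian(7d 82) = 0x7d82
  op=0x7d82>>10=0x1f ⇒ movi (RI)
  [9:6] rd=6 = r6
  [5:0] imm=2 = $2

movi r6, $2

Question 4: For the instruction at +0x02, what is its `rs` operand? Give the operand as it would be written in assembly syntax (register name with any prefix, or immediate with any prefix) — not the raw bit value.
r4

[02] a5 d0 → 0xa5d0
  top 6b → 0x29 → xor [RR]
  [9:6] rd=7 = r7
  [5:2] rs=4 = r4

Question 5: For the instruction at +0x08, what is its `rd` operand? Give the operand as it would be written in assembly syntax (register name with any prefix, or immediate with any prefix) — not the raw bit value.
r8

[08] aa 00 → 0xaa00
  opcode bits[15:10]=0x2a: decr/R
  [9:6] rd=8 = r8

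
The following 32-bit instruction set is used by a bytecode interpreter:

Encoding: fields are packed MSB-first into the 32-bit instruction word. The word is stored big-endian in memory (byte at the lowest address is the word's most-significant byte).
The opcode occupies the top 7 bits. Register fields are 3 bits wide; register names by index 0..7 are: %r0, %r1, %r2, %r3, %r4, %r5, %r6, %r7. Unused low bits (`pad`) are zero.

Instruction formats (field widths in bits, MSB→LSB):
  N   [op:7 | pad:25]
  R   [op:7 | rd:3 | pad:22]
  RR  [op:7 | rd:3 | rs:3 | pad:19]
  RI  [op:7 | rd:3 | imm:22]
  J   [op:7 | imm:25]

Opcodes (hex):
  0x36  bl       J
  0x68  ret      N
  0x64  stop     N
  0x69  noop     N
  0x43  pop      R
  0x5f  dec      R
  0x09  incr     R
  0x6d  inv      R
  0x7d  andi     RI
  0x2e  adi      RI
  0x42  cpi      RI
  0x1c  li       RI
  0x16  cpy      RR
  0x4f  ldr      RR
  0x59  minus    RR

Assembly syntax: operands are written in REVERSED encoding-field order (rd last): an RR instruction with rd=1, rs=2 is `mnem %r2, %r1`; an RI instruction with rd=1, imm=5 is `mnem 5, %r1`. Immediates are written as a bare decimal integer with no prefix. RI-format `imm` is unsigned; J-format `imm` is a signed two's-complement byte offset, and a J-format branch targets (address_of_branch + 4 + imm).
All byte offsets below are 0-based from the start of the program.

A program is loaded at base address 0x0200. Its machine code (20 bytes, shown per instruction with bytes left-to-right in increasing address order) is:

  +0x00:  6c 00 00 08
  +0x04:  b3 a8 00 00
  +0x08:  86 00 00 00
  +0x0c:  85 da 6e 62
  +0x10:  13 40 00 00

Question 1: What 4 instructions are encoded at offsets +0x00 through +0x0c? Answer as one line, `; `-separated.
[00] 6c 00 00 08 → 0x6c000008
  opcode bits[31:25]=0x36: bl/J
  imm@[24:0]=0x8 ⇒ 8
[04] b3 a8 00 00 → 0xb3a80000
  opcode bits[31:25]=0x59: minus/RR
  rd@[24:22]=0x6 ⇒ %r6
  rs@[21:19]=0x5 ⇒ %r5
[08] 86 00 00 00 → 0x86000000
  opcode bits[31:25]=0x43: pop/R
  rd@[24:22]=0x0 ⇒ %r0
[0c] 85 da 6e 62 → 0x85da6e62
  opcode bits[31:25]=0x42: cpi/RI
  rd@[24:22]=0x7 ⇒ %r7
  imm@[21:0]=0x1a6e62 ⇒ 1732194

bl 8; minus %r5, %r6; pop %r0; cpi 1732194, %r7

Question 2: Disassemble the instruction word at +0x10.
[10] 13 40 00 00 → 0x13400000
  top 7b → 0x9 → incr [R]
  rd: (w>>22)&0x7=0x5 → %r5

incr %r5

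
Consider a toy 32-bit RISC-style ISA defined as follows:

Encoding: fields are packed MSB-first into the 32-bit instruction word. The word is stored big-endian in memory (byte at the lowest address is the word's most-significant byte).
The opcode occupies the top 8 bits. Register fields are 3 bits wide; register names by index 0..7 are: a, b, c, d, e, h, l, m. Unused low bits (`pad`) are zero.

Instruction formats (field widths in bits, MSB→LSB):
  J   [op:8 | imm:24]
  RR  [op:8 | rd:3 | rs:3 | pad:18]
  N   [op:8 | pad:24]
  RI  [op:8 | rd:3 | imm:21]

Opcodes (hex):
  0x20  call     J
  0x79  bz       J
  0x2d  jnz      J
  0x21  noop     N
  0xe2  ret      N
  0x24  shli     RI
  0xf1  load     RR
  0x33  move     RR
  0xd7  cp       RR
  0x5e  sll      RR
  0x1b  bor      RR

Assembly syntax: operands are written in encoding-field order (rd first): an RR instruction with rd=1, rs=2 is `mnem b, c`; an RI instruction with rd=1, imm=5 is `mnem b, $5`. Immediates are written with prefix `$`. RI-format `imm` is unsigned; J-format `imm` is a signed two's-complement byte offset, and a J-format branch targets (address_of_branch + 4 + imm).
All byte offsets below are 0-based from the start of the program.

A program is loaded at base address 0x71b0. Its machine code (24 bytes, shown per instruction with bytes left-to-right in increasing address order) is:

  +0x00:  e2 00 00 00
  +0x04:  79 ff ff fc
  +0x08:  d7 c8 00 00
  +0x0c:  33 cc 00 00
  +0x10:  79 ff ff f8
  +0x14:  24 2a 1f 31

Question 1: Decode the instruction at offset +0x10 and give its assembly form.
off 0x10: read 79 ff ff f8 as big → 0x79fffff8
  op=0x79fffff8>>24=0x79 ⇒ bz (J)
  imm: (w>>0)&0xffffff=0xfffff8 (s24→-8) → $-8

bz $-8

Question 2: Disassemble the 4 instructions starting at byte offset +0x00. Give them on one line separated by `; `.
[00] e2 00 00 00 → 0xe2000000
  op=0xe2000000>>24=0xe2 ⇒ ret (N)
[04] 79 ff ff fc → 0x79fffffc
  op=0x79fffffc>>24=0x79 ⇒ bz (J)
  imm@[23:0]=0xfffffc (s24→-4) ⇒ $-4
[08] d7 c8 00 00 → 0xd7c80000
  op=0xd7c80000>>24=0xd7 ⇒ cp (RR)
  rd@[23:21]=0x6 ⇒ l
  rs@[20:18]=0x2 ⇒ c
[0c] 33 cc 00 00 → 0x33cc0000
  op=0x33cc0000>>24=0x33 ⇒ move (RR)
  rd@[23:21]=0x6 ⇒ l
  rs@[20:18]=0x3 ⇒ d

ret; bz $-4; cp l, c; move l, d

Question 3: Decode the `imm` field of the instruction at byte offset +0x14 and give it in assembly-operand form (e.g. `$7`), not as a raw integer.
$663345

off 0x14: read 24 2a 1f 31 as big → 0x242a1f31
  opcode bits[31:24]=0x24: shli/RI
  rd: (w>>21)&0x7=0x1 → b
  imm: (w>>0)&0x1fffff=0xa1f31 → $663345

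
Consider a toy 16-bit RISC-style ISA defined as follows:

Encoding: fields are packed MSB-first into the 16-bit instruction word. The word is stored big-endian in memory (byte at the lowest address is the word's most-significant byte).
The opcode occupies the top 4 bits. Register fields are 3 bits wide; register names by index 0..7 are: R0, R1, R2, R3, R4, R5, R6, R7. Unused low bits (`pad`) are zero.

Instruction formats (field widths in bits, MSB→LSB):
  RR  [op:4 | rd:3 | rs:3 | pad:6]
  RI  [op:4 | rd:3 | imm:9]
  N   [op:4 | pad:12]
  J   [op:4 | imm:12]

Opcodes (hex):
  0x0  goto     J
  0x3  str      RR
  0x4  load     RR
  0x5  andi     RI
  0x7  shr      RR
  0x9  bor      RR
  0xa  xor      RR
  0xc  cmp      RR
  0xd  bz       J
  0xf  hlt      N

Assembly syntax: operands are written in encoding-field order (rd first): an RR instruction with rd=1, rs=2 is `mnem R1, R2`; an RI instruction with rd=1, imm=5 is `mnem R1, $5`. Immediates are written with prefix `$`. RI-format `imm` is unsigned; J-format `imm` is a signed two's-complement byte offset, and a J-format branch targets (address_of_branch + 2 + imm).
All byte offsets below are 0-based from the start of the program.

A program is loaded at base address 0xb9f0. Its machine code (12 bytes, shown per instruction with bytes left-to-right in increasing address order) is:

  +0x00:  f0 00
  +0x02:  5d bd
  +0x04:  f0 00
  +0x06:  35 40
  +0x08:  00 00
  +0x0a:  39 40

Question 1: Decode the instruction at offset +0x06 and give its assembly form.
str R2, R5

+0x06: 35 40 ⇒ word 0x3540 (big)
  top 4b → 0x3 → str [RR]
  rd: (w>>9)&0x7=0x2 → R2
  rs: (w>>6)&0x7=0x5 → R5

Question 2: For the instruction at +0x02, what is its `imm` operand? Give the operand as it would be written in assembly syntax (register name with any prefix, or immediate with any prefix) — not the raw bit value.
[02] 5d bd → 0x5dbd
  opcode bits[15:12]=0x5: andi/RI
  [11:9] rd=6 = R6
  [8:0] imm=445 = $445

$445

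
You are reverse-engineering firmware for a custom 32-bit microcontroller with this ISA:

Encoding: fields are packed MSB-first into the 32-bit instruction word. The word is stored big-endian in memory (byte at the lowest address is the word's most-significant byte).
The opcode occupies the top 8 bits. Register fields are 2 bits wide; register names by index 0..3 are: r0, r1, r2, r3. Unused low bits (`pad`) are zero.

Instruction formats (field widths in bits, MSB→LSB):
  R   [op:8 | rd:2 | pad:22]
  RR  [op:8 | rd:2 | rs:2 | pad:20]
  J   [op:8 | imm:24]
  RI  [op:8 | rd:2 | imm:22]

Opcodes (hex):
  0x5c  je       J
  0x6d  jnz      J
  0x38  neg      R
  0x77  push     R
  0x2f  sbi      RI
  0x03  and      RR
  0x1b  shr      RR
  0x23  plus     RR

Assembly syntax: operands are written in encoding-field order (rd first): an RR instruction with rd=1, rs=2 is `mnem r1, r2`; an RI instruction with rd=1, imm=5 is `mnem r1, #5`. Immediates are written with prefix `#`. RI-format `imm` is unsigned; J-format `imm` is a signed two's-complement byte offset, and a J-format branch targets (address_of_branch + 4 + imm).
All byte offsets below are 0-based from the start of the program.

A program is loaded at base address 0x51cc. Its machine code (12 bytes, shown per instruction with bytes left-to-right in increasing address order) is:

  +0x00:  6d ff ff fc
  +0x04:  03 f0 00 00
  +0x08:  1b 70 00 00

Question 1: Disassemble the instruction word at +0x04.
+0x04: 03 f0 00 00 ⇒ word 0x03f00000 (big)
  opcode bits[31:24]=0x3: and/RR
  rd: (w>>22)&0x3=0x3 → r3
  rs: (w>>20)&0x3=0x3 → r3

and r3, r3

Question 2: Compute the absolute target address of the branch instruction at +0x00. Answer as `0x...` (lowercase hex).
[00] 6d ff ff fc → 0x6dfffffc
  opcode bits[31:24]=0x6d: jnz/J
  imm: (w>>0)&0xffffff=0xfffffc (s24→-4) → #-4
  target = base 0x51cc + off 0x00 + 4 + imm -4 = 0x51cc

0x51cc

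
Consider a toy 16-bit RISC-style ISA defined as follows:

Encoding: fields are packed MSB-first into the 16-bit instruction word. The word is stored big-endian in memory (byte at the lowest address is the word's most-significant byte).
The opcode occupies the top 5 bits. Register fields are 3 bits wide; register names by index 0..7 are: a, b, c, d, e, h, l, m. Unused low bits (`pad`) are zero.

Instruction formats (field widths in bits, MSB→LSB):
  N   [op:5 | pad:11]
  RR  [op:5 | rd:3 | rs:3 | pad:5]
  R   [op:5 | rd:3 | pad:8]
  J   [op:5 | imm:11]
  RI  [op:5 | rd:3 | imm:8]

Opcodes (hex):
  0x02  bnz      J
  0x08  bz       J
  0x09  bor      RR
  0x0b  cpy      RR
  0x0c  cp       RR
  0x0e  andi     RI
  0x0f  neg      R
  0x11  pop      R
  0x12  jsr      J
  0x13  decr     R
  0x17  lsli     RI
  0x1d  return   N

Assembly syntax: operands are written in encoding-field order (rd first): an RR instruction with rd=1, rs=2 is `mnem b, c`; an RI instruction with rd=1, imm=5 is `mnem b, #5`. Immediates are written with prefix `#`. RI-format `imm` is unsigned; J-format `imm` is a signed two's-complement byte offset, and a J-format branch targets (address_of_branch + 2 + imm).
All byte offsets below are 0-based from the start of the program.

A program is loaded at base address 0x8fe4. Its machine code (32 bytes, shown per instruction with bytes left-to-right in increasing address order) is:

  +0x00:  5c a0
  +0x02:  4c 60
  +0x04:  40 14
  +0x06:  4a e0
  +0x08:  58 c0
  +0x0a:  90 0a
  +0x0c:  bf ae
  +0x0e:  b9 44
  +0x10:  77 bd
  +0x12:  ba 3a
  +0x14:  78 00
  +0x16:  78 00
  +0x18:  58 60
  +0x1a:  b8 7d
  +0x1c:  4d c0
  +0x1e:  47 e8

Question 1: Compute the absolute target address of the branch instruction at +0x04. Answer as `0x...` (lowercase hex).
0x8ffe

@+04  big-endian(40 14) = 0x4014
  op=0x4014>>11=0x8 ⇒ bz (J)
  [10:0] imm=20 = #20
  target = base 0x8fe4 + off 0x04 + 2 + imm 20 = 0x8ffe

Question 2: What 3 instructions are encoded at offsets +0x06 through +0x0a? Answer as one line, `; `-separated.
off 0x06: read 4a e0 as big → 0x4ae0
  op=0x4ae0>>11=0x9 ⇒ bor (RR)
  rd@[10:8]=0x2 ⇒ c
  rs@[7:5]=0x7 ⇒ m
off 0x08: read 58 c0 as big → 0x58c0
  op=0x58c0>>11=0xb ⇒ cpy (RR)
  rd@[10:8]=0x0 ⇒ a
  rs@[7:5]=0x6 ⇒ l
off 0x0a: read 90 0a as big → 0x900a
  op=0x900a>>11=0x12 ⇒ jsr (J)
  imm@[10:0]=0xa ⇒ #10

bor c, m; cpy a, l; jsr #10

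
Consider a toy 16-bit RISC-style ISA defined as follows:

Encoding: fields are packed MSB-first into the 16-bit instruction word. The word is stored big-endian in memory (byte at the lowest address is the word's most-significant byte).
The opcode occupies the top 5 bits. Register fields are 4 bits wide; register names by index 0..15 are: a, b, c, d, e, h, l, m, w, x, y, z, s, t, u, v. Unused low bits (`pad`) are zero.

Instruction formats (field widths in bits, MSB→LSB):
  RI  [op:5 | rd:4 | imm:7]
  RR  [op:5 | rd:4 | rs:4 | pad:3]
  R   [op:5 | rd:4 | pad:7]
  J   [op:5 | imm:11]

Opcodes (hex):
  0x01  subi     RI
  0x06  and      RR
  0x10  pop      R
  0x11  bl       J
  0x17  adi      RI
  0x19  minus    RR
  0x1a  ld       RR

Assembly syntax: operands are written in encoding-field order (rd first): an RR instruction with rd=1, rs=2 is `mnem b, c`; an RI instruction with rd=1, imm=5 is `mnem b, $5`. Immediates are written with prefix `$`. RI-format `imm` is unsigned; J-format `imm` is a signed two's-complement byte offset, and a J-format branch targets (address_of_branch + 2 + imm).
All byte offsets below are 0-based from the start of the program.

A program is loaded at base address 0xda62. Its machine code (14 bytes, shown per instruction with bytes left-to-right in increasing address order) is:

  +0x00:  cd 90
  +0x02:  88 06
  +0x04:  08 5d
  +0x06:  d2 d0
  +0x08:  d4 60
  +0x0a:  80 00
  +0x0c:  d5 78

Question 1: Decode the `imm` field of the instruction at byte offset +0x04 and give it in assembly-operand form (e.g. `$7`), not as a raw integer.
@+04  big-endian(08 5d) = 0x085d
  top 5b → 0x1 → subi [RI]
  rd: (w>>7)&0xf=0x0 → a
  imm: (w>>0)&0x7f=0x5d → $93

$93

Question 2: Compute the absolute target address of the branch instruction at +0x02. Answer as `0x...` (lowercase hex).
0xda6c

@+02  big-endian(88 06) = 0x8806
  top 5b → 0x11 → bl [J]
  imm: (w>>0)&0x7ff=0x6 → $6
  target = base 0xda62 + off 0x02 + 2 + imm 6 = 0xda6c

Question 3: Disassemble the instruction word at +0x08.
off 0x08: read d4 60 as big → 0xd460
  opcode bits[15:11]=0x1a: ld/RR
  [10:7] rd=8 = w
  [6:3] rs=12 = s

ld w, s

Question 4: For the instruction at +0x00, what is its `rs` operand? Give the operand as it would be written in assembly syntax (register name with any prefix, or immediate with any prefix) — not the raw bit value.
off 0x00: read cd 90 as big → 0xcd90
  op=0xcd90>>11=0x19 ⇒ minus (RR)
  [10:7] rd=11 = z
  [6:3] rs=2 = c

c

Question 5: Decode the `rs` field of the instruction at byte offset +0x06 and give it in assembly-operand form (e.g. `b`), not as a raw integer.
[06] d2 d0 → 0xd2d0
  top 5b → 0x1a → ld [RR]
  rd: (w>>7)&0xf=0x5 → h
  rs: (w>>3)&0xf=0xa → y

y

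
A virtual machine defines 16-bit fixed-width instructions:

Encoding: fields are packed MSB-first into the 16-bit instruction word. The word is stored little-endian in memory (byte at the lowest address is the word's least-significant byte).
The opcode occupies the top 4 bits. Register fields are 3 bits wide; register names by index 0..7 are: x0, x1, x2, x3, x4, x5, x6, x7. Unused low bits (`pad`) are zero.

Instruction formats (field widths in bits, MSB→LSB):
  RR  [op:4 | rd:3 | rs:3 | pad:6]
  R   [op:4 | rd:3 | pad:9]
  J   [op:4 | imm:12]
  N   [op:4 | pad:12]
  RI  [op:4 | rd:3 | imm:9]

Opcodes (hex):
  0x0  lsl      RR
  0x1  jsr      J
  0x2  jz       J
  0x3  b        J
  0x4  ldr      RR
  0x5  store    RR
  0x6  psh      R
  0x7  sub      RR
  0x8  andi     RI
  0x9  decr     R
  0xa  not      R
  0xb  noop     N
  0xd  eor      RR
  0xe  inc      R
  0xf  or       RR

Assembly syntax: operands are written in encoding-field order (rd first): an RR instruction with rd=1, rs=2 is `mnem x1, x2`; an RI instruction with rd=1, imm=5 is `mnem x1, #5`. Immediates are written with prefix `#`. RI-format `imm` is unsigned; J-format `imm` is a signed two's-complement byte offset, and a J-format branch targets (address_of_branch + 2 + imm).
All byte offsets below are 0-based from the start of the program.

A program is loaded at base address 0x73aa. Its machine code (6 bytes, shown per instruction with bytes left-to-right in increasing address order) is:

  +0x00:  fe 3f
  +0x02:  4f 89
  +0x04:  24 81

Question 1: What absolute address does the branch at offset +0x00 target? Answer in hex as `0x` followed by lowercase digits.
0x73aa

+0x00: fe 3f ⇒ word 0x3ffe (little)
  opcode bits[15:12]=0x3: b/J
  [11:0] imm=4094 (s12→-2) = #-2
  target = base 0x73aa + off 0x00 + 2 + imm -2 = 0x73aa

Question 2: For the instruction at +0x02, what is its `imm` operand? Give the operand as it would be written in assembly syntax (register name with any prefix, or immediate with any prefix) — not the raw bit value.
[02] 4f 89 → 0x894f
  top 4b → 0x8 → andi [RI]
  rd@[11:9]=0x4 ⇒ x4
  imm@[8:0]=0x14f ⇒ #335

#335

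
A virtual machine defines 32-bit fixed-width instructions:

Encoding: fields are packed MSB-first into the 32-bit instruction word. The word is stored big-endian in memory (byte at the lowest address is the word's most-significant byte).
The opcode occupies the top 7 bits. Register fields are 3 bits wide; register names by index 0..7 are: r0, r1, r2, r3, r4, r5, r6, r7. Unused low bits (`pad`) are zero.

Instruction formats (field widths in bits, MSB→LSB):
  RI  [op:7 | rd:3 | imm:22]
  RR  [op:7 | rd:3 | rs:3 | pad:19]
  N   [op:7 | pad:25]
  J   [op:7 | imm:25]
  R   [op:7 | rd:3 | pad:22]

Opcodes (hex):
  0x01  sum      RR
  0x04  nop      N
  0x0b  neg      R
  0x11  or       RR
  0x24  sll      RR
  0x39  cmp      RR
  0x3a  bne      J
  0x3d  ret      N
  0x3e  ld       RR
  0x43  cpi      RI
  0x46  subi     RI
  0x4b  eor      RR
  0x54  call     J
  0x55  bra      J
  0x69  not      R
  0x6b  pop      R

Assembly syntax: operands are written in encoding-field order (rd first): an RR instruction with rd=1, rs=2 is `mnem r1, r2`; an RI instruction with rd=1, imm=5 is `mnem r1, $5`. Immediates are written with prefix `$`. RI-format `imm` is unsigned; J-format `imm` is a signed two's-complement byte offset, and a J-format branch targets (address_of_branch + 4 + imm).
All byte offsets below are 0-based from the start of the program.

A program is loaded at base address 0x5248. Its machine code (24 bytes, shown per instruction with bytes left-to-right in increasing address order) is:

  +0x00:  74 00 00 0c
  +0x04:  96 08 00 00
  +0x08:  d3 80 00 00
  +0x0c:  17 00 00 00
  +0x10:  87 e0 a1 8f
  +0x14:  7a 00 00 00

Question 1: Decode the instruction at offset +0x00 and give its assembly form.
bne $12

[00] 74 00 00 0c → 0x7400000c
  op=0x7400000c>>25=0x3a ⇒ bne (J)
  [24:0] imm=12 = $12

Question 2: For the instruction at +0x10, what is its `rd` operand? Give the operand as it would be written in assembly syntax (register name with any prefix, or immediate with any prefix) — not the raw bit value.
+0x10: 87 e0 a1 8f ⇒ word 0x87e0a18f (big)
  top 7b → 0x43 → cpi [RI]
  rd@[24:22]=0x7 ⇒ r7
  imm@[21:0]=0x20a18f ⇒ $2138511

r7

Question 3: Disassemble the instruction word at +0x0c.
neg r4

+0x0c: 17 00 00 00 ⇒ word 0x17000000 (big)
  top 7b → 0xb → neg [R]
  rd@[24:22]=0x4 ⇒ r4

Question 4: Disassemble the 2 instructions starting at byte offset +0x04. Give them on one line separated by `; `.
[04] 96 08 00 00 → 0x96080000
  op=0x96080000>>25=0x4b ⇒ eor (RR)
  rd@[24:22]=0x0 ⇒ r0
  rs@[21:19]=0x1 ⇒ r1
[08] d3 80 00 00 → 0xd3800000
  op=0xd3800000>>25=0x69 ⇒ not (R)
  rd@[24:22]=0x6 ⇒ r6

eor r0, r1; not r6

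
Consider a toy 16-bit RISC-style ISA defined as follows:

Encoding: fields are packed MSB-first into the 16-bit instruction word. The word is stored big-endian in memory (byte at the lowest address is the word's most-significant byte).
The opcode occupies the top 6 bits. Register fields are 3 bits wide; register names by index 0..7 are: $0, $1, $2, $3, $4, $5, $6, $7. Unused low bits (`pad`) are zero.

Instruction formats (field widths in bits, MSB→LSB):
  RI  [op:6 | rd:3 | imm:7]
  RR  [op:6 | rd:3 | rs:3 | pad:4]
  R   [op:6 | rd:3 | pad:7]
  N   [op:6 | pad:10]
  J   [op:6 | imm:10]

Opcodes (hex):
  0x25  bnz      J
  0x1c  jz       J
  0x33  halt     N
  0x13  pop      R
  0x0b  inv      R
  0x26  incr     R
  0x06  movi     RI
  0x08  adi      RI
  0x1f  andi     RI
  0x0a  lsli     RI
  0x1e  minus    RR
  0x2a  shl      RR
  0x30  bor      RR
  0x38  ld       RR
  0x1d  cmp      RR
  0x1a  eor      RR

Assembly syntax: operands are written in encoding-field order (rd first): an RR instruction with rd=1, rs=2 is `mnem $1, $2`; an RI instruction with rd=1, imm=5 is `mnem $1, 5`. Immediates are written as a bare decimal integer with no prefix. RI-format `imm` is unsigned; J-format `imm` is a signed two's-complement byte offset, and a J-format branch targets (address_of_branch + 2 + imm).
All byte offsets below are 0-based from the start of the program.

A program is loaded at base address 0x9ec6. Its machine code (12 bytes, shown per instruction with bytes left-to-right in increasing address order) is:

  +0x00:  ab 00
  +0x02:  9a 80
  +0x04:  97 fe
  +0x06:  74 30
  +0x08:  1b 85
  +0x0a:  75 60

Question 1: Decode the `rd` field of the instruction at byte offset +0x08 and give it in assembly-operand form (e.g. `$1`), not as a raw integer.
+0x08: 1b 85 ⇒ word 0x1b85 (big)
  top 6b → 0x6 → movi [RI]
  [9:7] rd=7 = $7
  [6:0] imm=5 = 5

$7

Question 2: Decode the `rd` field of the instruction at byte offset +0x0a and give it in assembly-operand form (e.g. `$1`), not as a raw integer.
off 0x0a: read 75 60 as big → 0x7560
  top 6b → 0x1d → cmp [RR]
  [9:7] rd=2 = $2
  [6:4] rs=6 = $6

$2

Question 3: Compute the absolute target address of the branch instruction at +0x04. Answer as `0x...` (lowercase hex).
0x9eca

off 0x04: read 97 fe as big → 0x97fe
  op=0x97fe>>10=0x25 ⇒ bnz (J)
  imm: (w>>0)&0x3ff=0x3fe (s10→-2) → -2
  target = base 0x9ec6 + off 0x04 + 2 + imm -2 = 0x9eca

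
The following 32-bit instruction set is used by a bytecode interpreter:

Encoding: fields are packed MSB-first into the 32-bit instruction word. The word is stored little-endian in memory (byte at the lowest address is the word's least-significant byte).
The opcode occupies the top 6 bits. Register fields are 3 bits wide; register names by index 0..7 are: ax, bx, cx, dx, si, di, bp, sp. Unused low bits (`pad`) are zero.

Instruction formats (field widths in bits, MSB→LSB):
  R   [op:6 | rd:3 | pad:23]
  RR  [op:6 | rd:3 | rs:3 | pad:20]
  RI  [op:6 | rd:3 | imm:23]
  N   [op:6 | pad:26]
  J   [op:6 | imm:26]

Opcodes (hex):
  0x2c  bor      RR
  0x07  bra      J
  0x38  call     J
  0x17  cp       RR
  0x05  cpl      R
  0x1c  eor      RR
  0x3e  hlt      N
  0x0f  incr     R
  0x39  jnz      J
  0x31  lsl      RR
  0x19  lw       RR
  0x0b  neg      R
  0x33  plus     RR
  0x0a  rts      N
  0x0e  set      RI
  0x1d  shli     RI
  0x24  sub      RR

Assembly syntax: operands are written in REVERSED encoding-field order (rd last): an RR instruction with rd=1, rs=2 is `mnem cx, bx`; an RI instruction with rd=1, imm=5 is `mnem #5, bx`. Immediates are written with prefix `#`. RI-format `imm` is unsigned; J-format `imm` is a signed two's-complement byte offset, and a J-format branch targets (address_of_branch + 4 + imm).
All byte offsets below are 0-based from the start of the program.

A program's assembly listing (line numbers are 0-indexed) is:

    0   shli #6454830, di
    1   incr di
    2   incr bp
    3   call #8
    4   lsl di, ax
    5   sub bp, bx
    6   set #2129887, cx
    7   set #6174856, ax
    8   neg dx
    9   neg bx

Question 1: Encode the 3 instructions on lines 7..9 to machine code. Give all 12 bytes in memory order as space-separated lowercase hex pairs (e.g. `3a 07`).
line 7 (set): pack op=0xe:6|rd=0:3|imm=6174856:23 = 0x385e3888; little→ 88 38 5e 38
line 8 (neg): pack op=0xb:6|rd=3:3|pad=0:23 = 0x2d800000; little→ 00 00 80 2d
line 9 (neg): pack op=0xb:6|rd=1:3|pad=0:23 = 0x2c800000; little→ 00 00 80 2c

88 38 5e 38 00 00 80 2d 00 00 80 2c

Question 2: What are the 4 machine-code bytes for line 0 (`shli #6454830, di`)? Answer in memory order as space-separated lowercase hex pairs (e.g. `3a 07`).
line 0 (shli): pack op=0x1d:6|rd=5:3|imm=6454830:23 = 0x76e27e2e; little→ 2e 7e e2 76

2e 7e e2 76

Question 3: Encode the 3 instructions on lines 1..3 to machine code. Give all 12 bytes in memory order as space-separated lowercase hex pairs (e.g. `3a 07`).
00 00 80 3e 00 00 00 3f 08 00 00 e0

1. incr fields op=0xf:6|rd=5:3|pad=0:23 → word 3e800000h → 00 00 80 3e
2. incr fields op=0xf:6|rd=6:3|pad=0:23 → word 3f000000h → 00 00 00 3f
3. call fields op=0x38:6|imm=8:26 → word e0000008h → 08 00 00 e0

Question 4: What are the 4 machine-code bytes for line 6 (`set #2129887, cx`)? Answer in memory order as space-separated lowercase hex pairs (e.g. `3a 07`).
df 7f 20 39

L6: set op=0xe:6|rd=2:3|imm=2129887:23 ⇒ 0x39207fdf ⇒ little df 7f 20 39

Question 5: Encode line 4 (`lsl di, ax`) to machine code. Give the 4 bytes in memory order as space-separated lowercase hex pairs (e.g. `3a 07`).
00 00 50 c4

4. lsl fields op=0x31:6|rd=0:3|rs=5:3|pad=0:20 → word c4500000h → 00 00 50 c4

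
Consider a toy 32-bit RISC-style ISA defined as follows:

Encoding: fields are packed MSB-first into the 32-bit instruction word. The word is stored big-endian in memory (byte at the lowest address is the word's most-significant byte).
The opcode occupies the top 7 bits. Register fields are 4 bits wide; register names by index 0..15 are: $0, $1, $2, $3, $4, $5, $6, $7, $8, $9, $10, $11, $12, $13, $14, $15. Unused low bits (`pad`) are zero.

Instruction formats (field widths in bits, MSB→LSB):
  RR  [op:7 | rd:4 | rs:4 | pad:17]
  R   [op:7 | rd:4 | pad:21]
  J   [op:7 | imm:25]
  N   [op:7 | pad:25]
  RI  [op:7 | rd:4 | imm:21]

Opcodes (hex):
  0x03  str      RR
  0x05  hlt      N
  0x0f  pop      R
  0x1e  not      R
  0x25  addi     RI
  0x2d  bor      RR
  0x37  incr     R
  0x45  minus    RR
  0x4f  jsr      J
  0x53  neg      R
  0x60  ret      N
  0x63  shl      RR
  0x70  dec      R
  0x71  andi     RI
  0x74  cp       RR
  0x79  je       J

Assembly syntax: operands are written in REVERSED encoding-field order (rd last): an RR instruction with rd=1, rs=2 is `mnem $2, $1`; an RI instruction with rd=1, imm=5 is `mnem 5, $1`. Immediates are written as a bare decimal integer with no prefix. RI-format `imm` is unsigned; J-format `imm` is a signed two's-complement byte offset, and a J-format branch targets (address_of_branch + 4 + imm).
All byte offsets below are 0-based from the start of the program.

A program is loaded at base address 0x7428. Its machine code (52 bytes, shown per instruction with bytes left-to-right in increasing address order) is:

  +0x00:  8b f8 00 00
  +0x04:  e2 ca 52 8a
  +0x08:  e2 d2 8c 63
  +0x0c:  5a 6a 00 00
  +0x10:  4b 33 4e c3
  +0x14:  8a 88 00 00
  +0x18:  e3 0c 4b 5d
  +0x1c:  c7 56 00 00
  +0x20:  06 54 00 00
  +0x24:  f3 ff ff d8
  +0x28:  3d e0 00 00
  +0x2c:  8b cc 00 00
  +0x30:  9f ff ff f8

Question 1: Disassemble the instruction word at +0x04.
@+04  big-endian(e2 ca 52 8a) = 0xe2ca528a
  op=0xe2ca528a>>25=0x71 ⇒ andi (RI)
  [24:21] rd=6 = $6
  [20:0] imm=676490 = 676490

andi 676490, $6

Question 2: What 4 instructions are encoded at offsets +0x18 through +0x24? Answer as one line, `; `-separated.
+0x18: e3 0c 4b 5d ⇒ word 0xe30c4b5d (big)
  top 7b → 0x71 → andi [RI]
  [24:21] rd=8 = $8
  [20:0] imm=805725 = 805725
+0x1c: c7 56 00 00 ⇒ word 0xc7560000 (big)
  top 7b → 0x63 → shl [RR]
  [24:21] rd=10 = $10
  [20:17] rs=11 = $11
+0x20: 06 54 00 00 ⇒ word 0x06540000 (big)
  top 7b → 0x3 → str [RR]
  [24:21] rd=2 = $2
  [20:17] rs=10 = $10
+0x24: f3 ff ff d8 ⇒ word 0xf3ffffd8 (big)
  top 7b → 0x79 → je [J]
  [24:0] imm=33554392 (s25→-40) = -40

andi 805725, $8; shl $11, $10; str $10, $2; je -40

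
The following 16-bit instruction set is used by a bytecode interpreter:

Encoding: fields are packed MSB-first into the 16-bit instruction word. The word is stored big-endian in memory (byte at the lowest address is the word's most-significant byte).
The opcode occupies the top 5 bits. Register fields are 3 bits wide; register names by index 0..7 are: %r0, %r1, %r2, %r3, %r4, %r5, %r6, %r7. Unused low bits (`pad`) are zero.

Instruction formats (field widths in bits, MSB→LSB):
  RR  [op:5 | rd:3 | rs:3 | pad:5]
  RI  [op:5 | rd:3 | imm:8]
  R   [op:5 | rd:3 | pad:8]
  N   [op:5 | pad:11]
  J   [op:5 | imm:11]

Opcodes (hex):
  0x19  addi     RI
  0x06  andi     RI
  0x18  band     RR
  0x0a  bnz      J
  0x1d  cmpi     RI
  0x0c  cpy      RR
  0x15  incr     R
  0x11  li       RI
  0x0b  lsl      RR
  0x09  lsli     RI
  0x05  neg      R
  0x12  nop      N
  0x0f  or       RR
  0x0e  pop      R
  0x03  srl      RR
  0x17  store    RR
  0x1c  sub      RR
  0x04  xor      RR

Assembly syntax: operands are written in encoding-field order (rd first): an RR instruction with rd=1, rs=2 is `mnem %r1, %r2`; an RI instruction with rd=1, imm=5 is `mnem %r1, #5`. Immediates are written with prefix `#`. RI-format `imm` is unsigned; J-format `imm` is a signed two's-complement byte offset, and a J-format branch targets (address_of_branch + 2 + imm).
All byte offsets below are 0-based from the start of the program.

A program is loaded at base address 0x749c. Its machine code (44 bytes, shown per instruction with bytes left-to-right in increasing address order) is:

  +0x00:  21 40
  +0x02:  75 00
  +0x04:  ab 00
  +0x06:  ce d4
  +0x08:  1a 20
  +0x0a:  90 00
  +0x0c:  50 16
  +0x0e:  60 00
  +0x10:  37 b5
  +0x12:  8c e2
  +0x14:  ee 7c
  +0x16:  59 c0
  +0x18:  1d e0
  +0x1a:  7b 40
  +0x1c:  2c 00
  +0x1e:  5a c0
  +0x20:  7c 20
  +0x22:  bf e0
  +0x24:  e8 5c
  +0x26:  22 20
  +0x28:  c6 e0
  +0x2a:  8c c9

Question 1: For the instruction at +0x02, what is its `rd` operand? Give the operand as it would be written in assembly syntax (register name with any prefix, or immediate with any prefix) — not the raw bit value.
%r5

off 0x02: read 75 00 as big → 0x7500
  op=0x7500>>11=0xe ⇒ pop (R)
  [10:8] rd=5 = %r5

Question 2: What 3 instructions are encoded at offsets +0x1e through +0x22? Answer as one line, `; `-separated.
off 0x1e: read 5a c0 as big → 0x5ac0
  op=0x5ac0>>11=0xb ⇒ lsl (RR)
  [10:8] rd=2 = %r2
  [7:5] rs=6 = %r6
off 0x20: read 7c 20 as big → 0x7c20
  op=0x7c20>>11=0xf ⇒ or (RR)
  [10:8] rd=4 = %r4
  [7:5] rs=1 = %r1
off 0x22: read bf e0 as big → 0xbfe0
  op=0xbfe0>>11=0x17 ⇒ store (RR)
  [10:8] rd=7 = %r7
  [7:5] rs=7 = %r7

lsl %r2, %r6; or %r4, %r1; store %r7, %r7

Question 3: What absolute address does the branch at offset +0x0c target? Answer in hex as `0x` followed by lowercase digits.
off 0x0c: read 50 16 as big → 0x5016
  op=0x5016>>11=0xa ⇒ bnz (J)
  [10:0] imm=22 = #22
  target = base 0x749c + off 0x0c + 2 + imm 22 = 0x74c0

0x74c0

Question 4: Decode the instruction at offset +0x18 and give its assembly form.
srl %r5, %r7

+0x18: 1d e0 ⇒ word 0x1de0 (big)
  top 5b → 0x3 → srl [RR]
  rd@[10:8]=0x5 ⇒ %r5
  rs@[7:5]=0x7 ⇒ %r7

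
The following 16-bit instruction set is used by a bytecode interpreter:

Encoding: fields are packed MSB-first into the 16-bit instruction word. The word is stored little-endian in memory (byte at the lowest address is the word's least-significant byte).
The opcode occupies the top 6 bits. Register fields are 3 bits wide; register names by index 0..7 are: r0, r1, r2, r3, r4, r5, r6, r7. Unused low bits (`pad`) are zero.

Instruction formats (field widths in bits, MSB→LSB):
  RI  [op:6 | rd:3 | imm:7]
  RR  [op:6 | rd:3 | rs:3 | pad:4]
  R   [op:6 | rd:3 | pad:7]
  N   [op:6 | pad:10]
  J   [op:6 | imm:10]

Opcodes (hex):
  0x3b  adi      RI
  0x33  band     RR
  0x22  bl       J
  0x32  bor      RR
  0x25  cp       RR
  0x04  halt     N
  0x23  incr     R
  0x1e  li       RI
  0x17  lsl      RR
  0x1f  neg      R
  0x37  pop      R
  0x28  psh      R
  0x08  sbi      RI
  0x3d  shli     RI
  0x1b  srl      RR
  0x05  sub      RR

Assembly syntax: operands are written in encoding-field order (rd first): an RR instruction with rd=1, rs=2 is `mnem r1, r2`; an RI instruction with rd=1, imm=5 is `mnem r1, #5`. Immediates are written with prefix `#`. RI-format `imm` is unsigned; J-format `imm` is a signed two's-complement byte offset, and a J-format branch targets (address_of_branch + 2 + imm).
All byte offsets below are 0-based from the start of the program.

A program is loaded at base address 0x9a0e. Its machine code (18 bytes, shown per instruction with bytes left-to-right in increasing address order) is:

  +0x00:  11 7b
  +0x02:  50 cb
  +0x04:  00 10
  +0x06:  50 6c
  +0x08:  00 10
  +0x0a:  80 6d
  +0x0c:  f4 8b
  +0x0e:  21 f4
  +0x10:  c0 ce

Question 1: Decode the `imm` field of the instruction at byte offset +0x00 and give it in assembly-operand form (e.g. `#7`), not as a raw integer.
#17

off 0x00: read 11 7b as little → 0x7b11
  opcode bits[15:10]=0x1e: li/RI
  [9:7] rd=6 = r6
  [6:0] imm=17 = #17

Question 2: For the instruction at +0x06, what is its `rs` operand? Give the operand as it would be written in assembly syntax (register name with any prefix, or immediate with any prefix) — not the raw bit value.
r5

@+06  little-endian(50 6c) = 0x6c50
  opcode bits[15:10]=0x1b: srl/RR
  [9:7] rd=0 = r0
  [6:4] rs=5 = r5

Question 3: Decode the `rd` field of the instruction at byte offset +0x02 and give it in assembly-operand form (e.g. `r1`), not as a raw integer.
r6

off 0x02: read 50 cb as little → 0xcb50
  opcode bits[15:10]=0x32: bor/RR
  rd@[9:7]=0x6 ⇒ r6
  rs@[6:4]=0x5 ⇒ r5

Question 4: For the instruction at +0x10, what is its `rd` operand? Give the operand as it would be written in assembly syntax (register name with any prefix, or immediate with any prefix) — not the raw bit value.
r5

[10] c0 ce → 0xcec0
  opcode bits[15:10]=0x33: band/RR
  rd@[9:7]=0x5 ⇒ r5
  rs@[6:4]=0x4 ⇒ r4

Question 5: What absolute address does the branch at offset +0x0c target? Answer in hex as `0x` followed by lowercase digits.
0x9a10

[0c] f4 8b → 0x8bf4
  opcode bits[15:10]=0x22: bl/J
  imm@[9:0]=0x3f4 (s10→-12) ⇒ #-12
  target = base 0x9a0e + off 0x0c + 2 + imm -12 = 0x9a10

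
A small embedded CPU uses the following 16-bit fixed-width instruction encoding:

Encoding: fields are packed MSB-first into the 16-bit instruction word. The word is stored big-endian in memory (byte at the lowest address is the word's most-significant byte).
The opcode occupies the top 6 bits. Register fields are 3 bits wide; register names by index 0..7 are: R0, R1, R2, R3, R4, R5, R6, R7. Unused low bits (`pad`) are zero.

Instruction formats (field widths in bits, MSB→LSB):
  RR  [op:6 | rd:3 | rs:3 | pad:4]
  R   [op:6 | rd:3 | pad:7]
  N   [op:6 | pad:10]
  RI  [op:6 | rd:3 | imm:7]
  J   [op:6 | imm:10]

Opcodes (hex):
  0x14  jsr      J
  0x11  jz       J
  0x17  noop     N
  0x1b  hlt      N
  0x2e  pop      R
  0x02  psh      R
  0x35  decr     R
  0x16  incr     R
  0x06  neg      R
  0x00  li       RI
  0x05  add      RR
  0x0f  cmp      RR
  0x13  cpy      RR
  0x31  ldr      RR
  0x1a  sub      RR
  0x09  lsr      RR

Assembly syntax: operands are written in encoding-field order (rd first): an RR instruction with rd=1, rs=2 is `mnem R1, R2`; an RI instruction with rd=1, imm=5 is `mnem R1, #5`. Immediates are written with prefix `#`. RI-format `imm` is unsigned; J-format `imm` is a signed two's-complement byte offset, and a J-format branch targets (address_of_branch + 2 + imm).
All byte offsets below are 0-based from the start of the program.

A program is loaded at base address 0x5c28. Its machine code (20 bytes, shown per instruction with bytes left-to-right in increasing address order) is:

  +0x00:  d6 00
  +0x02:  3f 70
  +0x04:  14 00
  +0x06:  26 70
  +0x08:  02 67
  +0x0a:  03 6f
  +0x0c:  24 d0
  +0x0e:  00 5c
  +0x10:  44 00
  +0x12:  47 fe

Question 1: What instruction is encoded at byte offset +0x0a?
li R6, #111

@+0a  big-endian(03 6f) = 0x036f
  op=0x036f>>10=0x0 ⇒ li (RI)
  rd: (w>>7)&0x7=0x6 → R6
  imm: (w>>0)&0x7f=0x6f → #111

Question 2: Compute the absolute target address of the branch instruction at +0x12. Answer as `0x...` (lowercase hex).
off 0x12: read 47 fe as big → 0x47fe
  top 6b → 0x11 → jz [J]
  imm@[9:0]=0x3fe (s10→-2) ⇒ #-2
  target = base 0x5c28 + off 0x12 + 2 + imm -2 = 0x5c3a

0x5c3a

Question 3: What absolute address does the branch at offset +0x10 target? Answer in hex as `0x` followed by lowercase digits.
0x5c3a

@+10  big-endian(44 00) = 0x4400
  top 6b → 0x11 → jz [J]
  imm@[9:0]=0x0 ⇒ #0
  target = base 0x5c28 + off 0x10 + 2 + imm 0 = 0x5c3a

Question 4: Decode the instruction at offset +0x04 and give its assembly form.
add R0, R0

off 0x04: read 14 00 as big → 0x1400
  opcode bits[15:10]=0x5: add/RR
  [9:7] rd=0 = R0
  [6:4] rs=0 = R0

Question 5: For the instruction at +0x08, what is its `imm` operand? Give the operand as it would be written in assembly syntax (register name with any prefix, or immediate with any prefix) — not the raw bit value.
#103

+0x08: 02 67 ⇒ word 0x0267 (big)
  op=0x0267>>10=0x0 ⇒ li (RI)
  rd@[9:7]=0x4 ⇒ R4
  imm@[6:0]=0x67 ⇒ #103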